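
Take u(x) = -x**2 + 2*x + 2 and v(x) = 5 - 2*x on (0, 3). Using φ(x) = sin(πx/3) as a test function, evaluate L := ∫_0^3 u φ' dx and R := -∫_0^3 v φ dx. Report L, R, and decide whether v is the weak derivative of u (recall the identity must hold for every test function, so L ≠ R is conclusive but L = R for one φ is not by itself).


LHS = 6/π, RHS = -12/π. No, v is not the weak derivative of u.

u(x) = -x**2 + 2*x + 2, classical derivative u'(x) = 2 - 2*x.
φ(x) = sin(πx/3), so φ'(x) = π*cos(π*x/3)/3.
Note φ(0) = φ(3) = 0, so the boundary term u·φ vanishes.
LHS = ∫_0^3 u(x) φ'(x) dx = ∫_0^3 (-π*x^2*cos(π*x/3)/3 + 2*π*x*cos(π*x/3)/3 + 2*π*cos(π*x/3)/3) dx. Term by term:
  ∫_0^3 2*π*cos(π*x/3)/3 dx = 0;  ∫_0^3 -π*x^2*cos(π*x/3)/3 dx = 18/π;  ∫_0^3 2*π*x*cos(π*x/3)/3 dx = -12/π.
Sum: 0 + 18/π − 12/π = 6/π.
So LHS = 6/π.
∫_0^3 v(x) φ(x) dx = ∫_0^3 (-2*x*sin(π*x/3) + 5*sin(π*x/3)) dx. Term by term:
  ∫_0^3 5*sin(π*x/3) dx = 30/π;  ∫_0^3 -2*x*sin(π*x/3) dx = -18/π.
Sum: 30/π − 18/π = 12/π.
So RHS = -∫_0^3 v(x) φ(x) dx = -12/π.
LHS − RHS = 18/π ≠ 0, so the identity fails.
(For a valid weak derivative the identity must hold for EVERY test function, in particular this one. The failure shows v is NOT the weak derivative of u.)
Correct weak derivative would be u'(x) = 2 - 2*x.


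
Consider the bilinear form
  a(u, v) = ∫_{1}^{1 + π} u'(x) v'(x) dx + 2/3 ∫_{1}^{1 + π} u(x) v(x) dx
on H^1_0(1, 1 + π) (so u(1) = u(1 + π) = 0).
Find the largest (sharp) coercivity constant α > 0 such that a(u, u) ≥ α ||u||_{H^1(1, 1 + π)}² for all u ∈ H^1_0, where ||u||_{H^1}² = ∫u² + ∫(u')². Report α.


α = 5/6

Coercivity of a(·,·) on H^1_0(1, 1 + π) means a(u, u) ≥ α ||u||_{H^1}² for every u ∈ H^1_0.
The interval has length L = π, and Poincaré/coercivity depend only on L. Here a(u, u) = ∫(u')² + (2/3)·∫u².
Here 0 < c = 2/3 < 1. The condition a(u,u) ≥ α||u||_{H^1}² reads (1−α)∫(u')² ≥ (α−c)∫u². Any admissible α is ≤ 1 (rapidly oscillating u have ∫u²/∫(u')² → 0), and α = 1 would force 0 ≥ (1−c)∫u², impossible since c < 1; so 1−α > 0. By the sharp Poincaré inequality on H^1_0 of an interval of length L, ∫(u')² ≥ (π/L)²∫u² with equality for the first sine mode sin(π(x−x₀)/L) (x₀ the left endpoint), so the inequality holds for all u iff (1−α)(π/L)² ≥ α − c, i.e. α ≤ ((π/L)² + c)/((π/L)² + 1) = (1 + c(L/π)²)/(1 + (L/π)²). With (π/L)² = 1 and c = 2/3, the largest admissible constant is α = ((π/L)² + c)/((π/L)² + 1).
Simplifying, α = 5/6.


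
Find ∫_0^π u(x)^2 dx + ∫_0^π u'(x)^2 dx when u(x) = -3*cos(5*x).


||u||_{H^1(0,π)}^2 = 117*π

u'(x) = 15*sin(5*x).
Expand u² and (u')² and integrate term by term on (0, π), using: for integers n ≥ 1, ∫_0^π sin²(nx) dx = ∫_0^π cos²(nx) dx = π/2; for n ≠ n', ∫_0^π sin(nx)sin(n'x) dx = ∫_0^π cos(nx)cos(n'x) dx = 0; and by product-to-sum, ∫_0^π sin(nx)cos(n'x) dx = ½∫_0^π [sin((n+n')x) + sin((n−n')x)] dx, which is 0 when n+n' is even and 2n/(n²−n'²) when n+n' is odd (it need not vanish on (0, π)).
  u² squared terms: (-3)²·∫cos(5x)² dx = 9·π/2 = 9*π/2.
  So ∫_0^π u² dx = 9*π/2.
  (u')² squared terms: (15)²·∫sin(5x)² dx = 225·π/2 = 225*π/2.
  So ∫_0^π (u')² dx = 225*π/2.
||u||_{H^1}^2 = (9*π/2) + (225*π/2) = 117*π.


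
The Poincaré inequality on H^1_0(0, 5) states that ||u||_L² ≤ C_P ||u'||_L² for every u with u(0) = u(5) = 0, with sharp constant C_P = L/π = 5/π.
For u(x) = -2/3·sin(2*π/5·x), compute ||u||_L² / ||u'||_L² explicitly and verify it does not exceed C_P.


||u||_L² / ||u'||_L² = 5/(2*π) < C_P = 5/π.

u(x) = -2/3·sin(2*π/5·x), so u'(x) = -4*π*cos(2*π*x/5)/15.
Writing u(x) = A·sin(kπx/L) with A = -2/3 and k = 2, use ∫_0^L sin²(kπx/L) dx = L/2 and ∫_0^L cos²(kπx/L) dx = L/2.
u² = 4/9·sin²(2*π/5·x) and (u')² = 16*π^2/225·cos²(2*π/5·x), and each of sin², cos² integrates to L/2 = 5/2 over (0, 5).
∫_0^5 u² dx = 10/9, so ||u||_L² = sqrt(10)/3.
∫_0^5 (u')² dx = 8*π^2/45, so ||u'||_L² = 2*sqrt(10)*π/15.
Ratio ||u||_L² / ||u'||_L² = 5/(2*π).
Sharp Poincaré constant on H^1_0(0, 5) is C_P = L/π = 5/π, achieved by sin(π/5·x).
This is the k = 2 harmonic; the ratio L/(kπ) is strictly less than C_P = L/π, consistent with the sharp inequality ||u||_L² ≤ C_P ||u'||_L².


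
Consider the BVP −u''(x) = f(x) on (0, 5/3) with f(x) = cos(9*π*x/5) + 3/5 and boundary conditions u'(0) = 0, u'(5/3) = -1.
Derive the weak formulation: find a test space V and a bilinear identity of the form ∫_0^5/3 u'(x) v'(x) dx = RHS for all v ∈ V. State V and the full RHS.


V = H^1(0, 5/3) (v unrestricted at boundary; u is determined up to an additive constant); weak form: ∫_0^5/3 u'v' dx = ∫_0^5/3 (cos(9*π*x/5) + 3/5) v dx − v(5/3) for all v ∈ V.

Multiply both sides by a test function v and integrate from 0 to 5/3:
  ∫_0^5/3 −u''(x) v(x) dx = ∫_0^5/3 f(x) v(x) dx.
Integrate the LHS by parts once:
  ∫_0^5/3 −u'' v dx = −[u'(x) v(x)]_0^5/3 + ∫_0^5/3 u'(x) v'(x) dx.
Thus ∫_0^5/3 u'(x) v'(x) dx = ∫_0^5/3 f(x) v(x) dx + [u'(x) v(x)]_0^5/3.
Choose V so that boundary terms are either known or forced to vanish.
u has inhomogeneous Neumann u'(0) = 0, u'(5/3) = -1. [u' v]_0^5/3 = (-1)·v(5/3) − (0)·v(0) = − v(5/3). Take V = H^1(0, 5/3); boundary term becomes part of RHS.
Weak formulation: find u (satisfying any essential BC) such that ∫_0^5/3 u'(x) v'(x) dx = ∫_0^5/3 f v dx − v(5/3) for all v ∈ V (Neumann data are natural BCs: they enter the RHS as boundary terms).
Substituting f(x) = cos(9*π*x/5) + 3/5, the right-hand side is ∫_0^5/3 (cos(9*π*x/5) + 3/5) v dx − v(5/3).
Compatibility check (pure Neumann): taking v ≡ 1 ∈ V gives 0 = ∫_0^5/3 f dx + (-1) − (0), i.e. ∫_0^5/3 f dx must equal u'(0) − u'(5/3) = 1. Indeed ∫_0^5/3 (cos(9*π*x/5) + 3/5) dx = 1, so the data are compatible. The solution is then unique only up to an additive constant (fix it e.g. by requiring ∫_0^5/3 u dx = 0).


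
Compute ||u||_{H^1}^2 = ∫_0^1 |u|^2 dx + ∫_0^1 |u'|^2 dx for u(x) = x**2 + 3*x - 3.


||u||_{H^1}^2 = 571/30

The H^1 norm (squared) on an interval (0, L) is
  ||u||_{H^1}^2 = ∫_0^L u(x)^2 dx + ∫_0^L u'(x)^2 dx.
Compute u'(x) = 2*x + 3.
Then u(x)^2 = x**4 + 6*x**3 + 3*x**2 - 18*x + 9 and u'(x)^2 = 4*x**2 + 12*x + 9.
Integrate each monomial from 0 to 1 using ∫_0^1 c·x^n dx = c·1^(n+1)/(n+1):
  ∫_0^1 u(x)^2 dx = ∫_0^1 (x^4 + 6*x^3 + 3*x^2 - 18*x + 9) dx. Term by term:
    ∫_0^1 x^4 dx = 1/5;  ∫_0^1 6*x^3 dx = 3/2;  ∫_0^1 3*x^2 dx = 1;
    ∫_0^1 -18*x dx = -9;  ∫_0^1 9 dx = 9.
  Sum: 1/5 + 3/2 + 1 − 9 + 9 = 27/10.
  ∫_0^1 u'(x)^2 dx = ∫_0^1 (4*x^2 + 12*x + 9) dx. Term by term:
    ∫_0^1 4*x^2 dx = 4/3;  ∫_0^1 12*x dx = 6;  ∫_0^1 9 dx = 9.
  Sum: 4/3 + 6 + 9 = 49/3.
Adding: ||u||_{H^1}^2 = 27/10 + 49/3 = 571/30.


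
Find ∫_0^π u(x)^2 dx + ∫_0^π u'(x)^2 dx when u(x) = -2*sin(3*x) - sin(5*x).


||u||_{H^1(0,π)}^2 = 33*π

u'(x) = -6*cos(3*x) - 5*cos(5*x).
Expand u² and (u')² and integrate term by term on (0, π), using: for integers n ≥ 1, ∫_0^π sin²(nx) dx = ∫_0^π cos²(nx) dx = π/2; for n ≠ n', ∫_0^π sin(nx)sin(n'x) dx = ∫_0^π cos(nx)cos(n'x) dx = 0; and by product-to-sum, ∫_0^π sin(nx)cos(n'x) dx = ½∫_0^π [sin((n+n')x) + sin((n−n')x)] dx, which is 0 when n+n' is even and 2n/(n²−n'²) when n+n' is odd (it need not vanish on (0, π)).
  u² squared terms: (-1)²·∫sin(5x)² dx = 1·π/2 = π/2;  (-2)²·∫sin(3x)² dx = 4·π/2 = 2*π.
  u² cross terms: 2·(-1)·(-2)·∫sin(5x)·sin(3x) dx = 4·(0) = 0.
  So ∫_0^π u² dx = π/2 + 2*π + 0 = 5*π/2.
  (u')² squared terms: (-6)²·∫cos(3x)² dx = 36·π/2 = 18*π;  (-5)²·∫cos(5x)² dx = 25·π/2 = 25*π/2.
  (u')² cross terms: 2·(-6)·(-5)·∫cos(3x)·cos(5x) dx = 60·(0) = 0.
  So ∫_0^π (u')² dx = 18*π + 25*π/2 + 0 = 61*π/2.
||u||_{H^1}^2 = (5*π/2) + (61*π/2) = 33*π.


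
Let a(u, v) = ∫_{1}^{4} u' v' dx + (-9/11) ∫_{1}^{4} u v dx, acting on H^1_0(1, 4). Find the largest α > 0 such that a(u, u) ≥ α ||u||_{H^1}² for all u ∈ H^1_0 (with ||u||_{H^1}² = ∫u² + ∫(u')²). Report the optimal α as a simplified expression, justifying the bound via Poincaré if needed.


α = (-81/11 + π^2)/(9 + π^2)

Coercivity of a(·,·) on H^1_0(1, 4) means a(u, u) ≥ α ||u||_{H^1}² for every u ∈ H^1_0.
The interval has length L = 3, and Poincaré/coercivity depend only on L. Here a(u, u) = ∫(u')² + (-9/11)·∫u².
Here c = -9/11 < 0 with |c| < (π/L)² = π^2/9, so coercivity still holds. The condition a(u,u) ≥ α||u||_{H^1}² reads (1−α)∫(u')² ≥ (α−c)∫u². Any admissible α is ≤ 1 (rapidly oscillating u have ∫u²/∫(u')² → 0), and α = 1 would force 0 ≥ (1−c)∫u², impossible since c < 1; so 1−α > 0. By the sharp Poincaré inequality on H^1_0 of an interval of length L, ∫(u')² ≥ (π/L)²∫u² with equality for the first sine mode sin(π(x−x₀)/L) (x₀ the left endpoint), so the inequality holds for all u iff (1−α)(π/L)² ≥ α − c, i.e. α ≤ ((π/L)² + c)/((π/L)² + 1) = (1 + c(L/π)²)/(1 + (L/π)²). (Direct route, valid since c ≤ 0: Poincaré gives c∫u² ≥ c(L/π)²∫(u')², so a(u,u) ≥ (1 + c(L/π)²)∫(u')², while ||u||_{H^1}² ≤ (1 + (L/π)²)∫(u')²; dividing yields the same α.) With (π/L)² = π^2/9 and c = -9/11, the largest admissible constant is α = ((π/L)² + c)/((π/L)² + 1).
Simplifying, α = (-81/11 + π^2)/(9 + π^2).


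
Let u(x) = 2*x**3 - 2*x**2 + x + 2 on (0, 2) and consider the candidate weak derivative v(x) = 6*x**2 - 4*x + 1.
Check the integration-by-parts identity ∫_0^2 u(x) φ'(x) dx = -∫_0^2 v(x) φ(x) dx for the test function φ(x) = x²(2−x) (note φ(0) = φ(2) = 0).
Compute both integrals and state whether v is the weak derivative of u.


LHS = -116/15, RHS = -116/15. Yes, v = u' weakly.

u(x) = 2*x**3 - 2*x**2 + x + 2, classical derivative u'(x) = 6*x**2 - 4*x + 1.
φ(x) = x²(2−x), so φ'(x) = x*(4 - 3*x).
Note φ(0) = φ(2) = 0, so the boundary term u·φ vanishes.
LHS = ∫_0^2 u(x) φ'(x) dx = ∫_0^2 (-6*x^5 + 14*x^4 - 11*x^3 - 2*x^2 + 8*x) dx. Term by term:
  ∫_0^2 -6*x^5 dx = -64;  ∫_0^2 14*x^4 dx = 448/5;  ∫_0^2 -11*x^3 dx = -44;
  ∫_0^2 -2*x^2 dx = -16/3;  ∫_0^2 8*x dx = 16.
Sum: -64 + 448/5 − 44 − 16/3 + 16 = -116/15.
So LHS = -116/15.
∫_0^2 v(x) φ(x) dx = ∫_0^2 (-6*x^5 + 16*x^4 - 9*x^3 + 2*x^2) dx. Term by term:
  ∫_0^2 -6*x^5 dx = -64;  ∫_0^2 16*x^4 dx = 512/5;  ∫_0^2 -9*x^3 dx = -36;
  ∫_0^2 2*x^2 dx = 16/3.
Sum: -64 + 512/5 − 36 + 16/3 = 116/15.
So RHS = -∫_0^2 v(x) φ(x) dx = -116/15.
LHS = RHS, so the identity holds for this test φ.
Moreover u is smooth here and v(x) = u'(x) = 6*x**2 - 4*x + 1 pointwise, so the identity holds for every test function. Hence v is the weak derivative of u.


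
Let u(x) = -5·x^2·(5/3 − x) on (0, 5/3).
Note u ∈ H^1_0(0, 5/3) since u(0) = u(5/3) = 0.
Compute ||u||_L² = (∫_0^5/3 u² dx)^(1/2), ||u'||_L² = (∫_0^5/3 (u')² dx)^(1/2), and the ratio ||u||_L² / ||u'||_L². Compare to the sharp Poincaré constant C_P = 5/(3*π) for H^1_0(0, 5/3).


||u||_L² / ||u'||_L² = 5*sqrt(14)/42 < C_P = 5/(3*π).

u(x) = -5·x^2·(5/3 − x), so u'(x) = 5*x*(9*x - 10)/3.
u(x) = -5·x^2·(5/3 − x) vanishes at x = 0 and x = 5/3, so u ∈ H^1_0(0, 5/3). Differentiate via the product rule and integrate the resulting polynomials term by term.
  ∫_0^5/3 u² dx = ∫_0^5/3 (25*x^6 - 250*x^5/3 + 625*x^4/9) dx. Term by term:
    ∫_0^5/3 25*x^6 dx = 1953125/15309;  ∫_0^5/3 -250*x^5/3 dx = -1953125/6561;  ∫_0^5/3 625*x^4/9 dx = 390625/2187.
  Sum: 1953125/15309 − 1953125/6561 + 390625/2187 = 390625/45927.
  ∫_0^5/3 (u')² dx = ∫_0^5/3 (225*x^4 - 500*x^3 + 2500*x^2/9) dx. Term by term:
    ∫_0^5/3 225*x^4 dx = 15625/27;  ∫_0^5/3 -500*x^3 dx = -78125/81;  ∫_0^5/3 2500*x^2/9 dx = 312500/729.
  Sum: 15625/27 − 78125/81 + 312500/729 = 31250/729.
∫_0^5/3 u² dx = 390625/45927, so ||u||_L² = 625*sqrt(7)/567.
∫_0^5/3 (u')² dx = 31250/729, so ||u'||_L² = 125*sqrt(2)/27.
Ratio ||u||_L² / ||u'||_L² = 5*sqrt(14)/42.
Sharp Poincaré constant on H^1_0(0, 5/3) is C_P = L/π = 5/(3*π), achieved by sin(3*π/5·x).
A polynomial bump cannot attain the sharp Poincaré constant (only the first sine eigenfunction does), so the ratio is strictly less than C_P, consistent with ||u||_L² ≤ C_P ||u'||_L².


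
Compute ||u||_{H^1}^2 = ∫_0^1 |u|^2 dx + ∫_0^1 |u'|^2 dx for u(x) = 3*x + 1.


||u||_{H^1}^2 = 16

The H^1 norm (squared) on an interval (0, L) is
  ||u||_{H^1}^2 = ∫_0^L u(x)^2 dx + ∫_0^L u'(x)^2 dx.
Compute u'(x) = 3.
Then u(x)^2 = 9*x**2 + 6*x + 1 and u'(x)^2 = 9.
Integrate each monomial from 0 to 1 using ∫_0^1 c·x^n dx = c·1^(n+1)/(n+1):
  ∫_0^1 u(x)^2 dx = ∫_0^1 (9*x^2 + 6*x + 1) dx. Term by term:
    ∫_0^1 9*x^2 dx = 3;  ∫_0^1 6*x dx = 3;  ∫_0^1 1 dx = 1.
  Sum: 3 + 3 + 1 = 7.
  ∫_0^1 u'(x)^2 dx = ∫_0^1 (9) dx. Term by term:
    ∫_0^1 9 dx = 9.
Adding: ||u||_{H^1}^2 = 7 + 9 = 16.


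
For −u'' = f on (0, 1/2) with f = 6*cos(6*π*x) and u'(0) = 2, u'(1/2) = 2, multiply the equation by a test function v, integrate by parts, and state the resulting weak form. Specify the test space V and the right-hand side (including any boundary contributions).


V = H^1(0, 1/2) (v unrestricted at boundary; u is determined up to an additive constant); weak form: ∫_0^1/2 u'v' dx = ∫_0^1/2 (6*cos(6*π*x)) v dx + 2·v(1/2) − 2·v(0) for all v ∈ V.

Multiply both sides by a test function v and integrate from 0 to 1/2:
  ∫_0^1/2 −u''(x) v(x) dx = ∫_0^1/2 f(x) v(x) dx.
Integrate the LHS by parts once:
  ∫_0^1/2 −u'' v dx = −[u'(x) v(x)]_0^1/2 + ∫_0^1/2 u'(x) v'(x) dx.
Thus ∫_0^1/2 u'(x) v'(x) dx = ∫_0^1/2 f(x) v(x) dx + [u'(x) v(x)]_0^1/2.
Choose V so that boundary terms are either known or forced to vanish.
u has inhomogeneous Neumann u'(0) = 2, u'(1/2) = 2. [u' v]_0^1/2 = (2)·v(1/2) − (2)·v(0) = 2·v(1/2) − 2·v(0). Take V = H^1(0, 1/2); boundary term becomes part of RHS.
Weak formulation: find u (satisfying any essential BC) such that ∫_0^1/2 u'(x) v'(x) dx = ∫_0^1/2 f v dx + 2·v(1/2) − 2·v(0) for all v ∈ V (Neumann data are natural BCs: they enter the RHS as boundary terms).
Substituting f(x) = 6*cos(6*π*x), the right-hand side is ∫_0^1/2 (6*cos(6*π*x)) v dx + 2·v(1/2) − 2·v(0).
Compatibility check (pure Neumann): taking v ≡ 1 ∈ V gives 0 = ∫_0^1/2 f dx + (2) − (2), i.e. ∫_0^1/2 f dx must equal u'(0) − u'(1/2) = 0. Indeed ∫_0^1/2 (6*cos(6*π*x)) dx = 0, so the data are compatible. The solution is then unique only up to an additive constant (fix it e.g. by requiring ∫_0^1/2 u dx = 0).


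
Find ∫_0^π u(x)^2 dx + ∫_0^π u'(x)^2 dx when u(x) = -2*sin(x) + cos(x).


||u||_{H^1(0,π)}^2 = 5*π

u'(x) = -sin(x) - 2*cos(x).
Expand u² and (u')² and integrate term by term on (0, π), using: for integers n ≥ 1, ∫_0^π sin²(nx) dx = ∫_0^π cos²(nx) dx = π/2; for n ≠ n', ∫_0^π sin(nx)sin(n'x) dx = ∫_0^π cos(nx)cos(n'x) dx = 0; and by product-to-sum, ∫_0^π sin(nx)cos(n'x) dx = ½∫_0^π [sin((n+n')x) + sin((n−n')x)] dx, which is 0 when n+n' is even and 2n/(n²−n'²) when n+n' is odd (it need not vanish on (0, π)).
  u² squared terms: (-2)²·∫sin(x)² dx = 4·π/2 = 2*π;  (1)²·∫cos(x)² dx = 1·π/2 = π/2.
  u² cross terms: 2·(-2)·(1)·∫sin(x)·cos(x) dx = -4·(0) = 0.
  So ∫_0^π u² dx = 2*π + π/2 + 0 = 5*π/2.
  (u')² squared terms: (-1)²·∫sin(x)² dx = 1·π/2 = π/2;  (-2)²·∫cos(x)² dx = 4·π/2 = 2*π.
  (u')² cross terms: 2·(-1)·(-2)·∫sin(x)·cos(x) dx = 4·(0) = 0.
  So ∫_0^π (u')² dx = π/2 + 2*π + 0 = 5*π/2.
||u||_{H^1}^2 = (5*π/2) + (5*π/2) = 5*π.


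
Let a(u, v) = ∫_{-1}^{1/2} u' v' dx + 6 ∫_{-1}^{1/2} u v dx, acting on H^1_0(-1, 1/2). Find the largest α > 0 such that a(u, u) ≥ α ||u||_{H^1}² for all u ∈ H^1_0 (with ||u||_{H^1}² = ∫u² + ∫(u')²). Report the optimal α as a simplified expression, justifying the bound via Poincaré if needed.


α = 1

Coercivity of a(·,·) on H^1_0(-1, 1/2) means a(u, u) ≥ α ||u||_{H^1}² for every u ∈ H^1_0.
The interval has length L = 3/2, and Poincaré/coercivity depend only on L. Here a(u, u) = ∫(u')² + (6)·∫u².
Here c = 6 ≥ 1, so a(u,u) = ∫(u')² + c∫u² ≥ ∫(u')² + ∫u² = ||u||_{H^1}², i.e. α = 1 works. No larger α is possible: a(u,u) ≥ α||u||_{H^1}² means (1−α)∫(u')² ≥ (α−c)∫u², and for the modes u_n = sin(nπ(x−x₀)/L) (x₀ the left endpoint) one has ∫u_n²/∫(u_n')² = (L/(nπ))² → 0, so a(u_n,u_n)/||u_n||_{H^1}² → 1. Hence the optimal constant is α = 1.
Therefore α = 1.


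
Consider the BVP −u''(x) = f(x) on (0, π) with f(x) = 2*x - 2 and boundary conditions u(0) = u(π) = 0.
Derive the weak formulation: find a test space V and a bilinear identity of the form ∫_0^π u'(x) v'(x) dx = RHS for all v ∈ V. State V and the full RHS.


V = H^1_0(0, π) (so v(0) = v(π) = 0); weak form: ∫_0^π u'v' dx = ∫_0^π (2*x - 2) v dx for all v ∈ V.

Multiply both sides by a test function v and integrate from 0 to π:
  ∫_0^π −u''(x) v(x) dx = ∫_0^π f(x) v(x) dx.
Integrate the LHS by parts once:
  ∫_0^π −u'' v dx = −[u'(x) v(x)]_0^π + ∫_0^π u'(x) v'(x) dx.
Thus ∫_0^π u'(x) v'(x) dx = ∫_0^π f(x) v(x) dx + [u'(x) v(x)]_0^π.
Choose V so that boundary terms are either known or forced to vanish.
u is Dirichlet: u(0) = u(π) = 0. Let V = H^1_0(0, π); then v(0) = v(π) = 0, and [u' v]_0^π = 0.
Weak formulation: find u (satisfying any essential BC) such that ∫_0^π u'(x) v'(x) dx = ∫_0^π f v dx for all v ∈ V.
Substituting f(x) = 2*x - 2, the right-hand side is ∫_0^π (2*x - 2) v dx.


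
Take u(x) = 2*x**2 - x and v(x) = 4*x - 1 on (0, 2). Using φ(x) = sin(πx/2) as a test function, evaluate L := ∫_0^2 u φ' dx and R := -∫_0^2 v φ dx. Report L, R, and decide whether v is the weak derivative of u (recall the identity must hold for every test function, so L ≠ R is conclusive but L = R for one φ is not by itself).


LHS = -12/π, RHS = -12/π. Yes, v = u' weakly.

u(x) = 2*x**2 - x, classical derivative u'(x) = 4*x - 1.
φ(x) = sin(πx/2), so φ'(x) = π*cos(π*x/2)/2.
Note φ(0) = φ(2) = 0, so the boundary term u·φ vanishes.
LHS = ∫_0^2 u(x) φ'(x) dx = ∫_0^2 (π*x^2*cos(π*x/2) - π*x*cos(π*x/2)/2) dx. Term by term:
  ∫_0^2 π*x^2*cos(π*x/2) dx = -16/π;  ∫_0^2 -π*x*cos(π*x/2)/2 dx = 4/π.
Sum: -16/π + 4/π = -12/π.
So LHS = -12/π.
∫_0^2 v(x) φ(x) dx = ∫_0^2 (4*x*sin(π*x/2) - sin(π*x/2)) dx. Term by term:
  ∫_0^2 -sin(π*x/2) dx = -4/π;  ∫_0^2 4*x*sin(π*x/2) dx = 16/π.
Sum: -4/π + 16/π = 12/π.
So RHS = -∫_0^2 v(x) φ(x) dx = -12/π.
LHS = RHS, so the identity holds for this test φ.
Moreover u is smooth here and v(x) = u'(x) = 4*x - 1 pointwise, so the identity holds for every test function. Hence v is the weak derivative of u.


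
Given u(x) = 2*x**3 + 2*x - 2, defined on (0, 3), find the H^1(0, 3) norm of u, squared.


||u||_{H^1}^2 = 121314/35

The H^1 norm (squared) on an interval (0, L) is
  ||u||_{H^1}^2 = ∫_0^L u(x)^2 dx + ∫_0^L u'(x)^2 dx.
Compute u'(x) = 6*x**2 + 2.
Then u(x)^2 = 4*x**6 + 8*x**4 - 8*x**3 + 4*x**2 - 8*x + 4 and u'(x)^2 = 36*x**4 + 24*x**2 + 4.
Integrate each monomial from 0 to 3 using ∫_0^3 c·x^n dx = c·3^(n+1)/(n+1):
  ∫_0^3 u(x)^2 dx = ∫_0^3 (4*x^6 + 8*x^4 - 8*x^3 + 4*x^2 - 8*x + 4) dx. Term by term:
    ∫_0^3 4*x^6 dx = 8748/7;  ∫_0^3 8*x^4 dx = 1944/5;  ∫_0^3 -8*x^3 dx = -162;
    ∫_0^3 4*x^2 dx = 36;  ∫_0^3 -8*x dx = -36;  ∫_0^3 4 dx = 12.
  Sum: 8748/7 + 1944/5 − 162 + 36 − 36 + 12 = 52098/35.
  ∫_0^3 u'(x)^2 dx = ∫_0^3 (36*x^4 + 24*x^2 + 4) dx. Term by term:
    ∫_0^3 36*x^4 dx = 8748/5;  ∫_0^3 24*x^2 dx = 216;  ∫_0^3 4 dx = 12.
  Sum: 8748/5 + 216 + 12 = 9888/5.
Adding: ||u||_{H^1}^2 = 52098/35 + 9888/5 = 121314/35.


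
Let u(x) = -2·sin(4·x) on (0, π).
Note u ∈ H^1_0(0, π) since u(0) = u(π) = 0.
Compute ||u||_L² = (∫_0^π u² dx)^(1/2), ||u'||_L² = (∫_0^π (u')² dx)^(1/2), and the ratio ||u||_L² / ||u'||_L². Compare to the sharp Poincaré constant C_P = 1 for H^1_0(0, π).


||u||_L² / ||u'||_L² = 1/4 < C_P = 1.

u(x) = -2·sin(4·x), so u'(x) = -8*cos(4*x).
Writing u(x) = A·sin(kπx/L) with A = -2 and k = 4, use ∫_0^L sin²(kπx/L) dx = L/2 and ∫_0^L cos²(kπx/L) dx = L/2.
u² = 4·sin²(4·x) and (u')² = 64·cos²(4·x), and each of sin², cos² integrates to L/2 = π/2 over (0, π).
∫_0^π u² dx = 2*π, so ||u||_L² = sqrt(2)*sqrt(π).
∫_0^π (u')² dx = 32*π, so ||u'||_L² = 4*sqrt(2)*sqrt(π).
Ratio ||u||_L² / ||u'||_L² = 1/4.
Sharp Poincaré constant on H^1_0(0, π) is C_P = L/π = 1, achieved by sin(x).
This is the k = 4 harmonic; the ratio L/(kπ) is strictly less than C_P = L/π, consistent with the sharp inequality ||u||_L² ≤ C_P ||u'||_L².


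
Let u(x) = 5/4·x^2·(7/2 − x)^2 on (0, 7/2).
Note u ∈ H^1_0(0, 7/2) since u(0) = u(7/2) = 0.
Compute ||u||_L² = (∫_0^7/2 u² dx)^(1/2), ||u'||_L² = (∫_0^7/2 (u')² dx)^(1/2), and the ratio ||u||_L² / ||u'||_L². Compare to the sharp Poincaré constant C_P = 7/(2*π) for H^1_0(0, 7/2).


||u||_L² / ||u'||_L² = 7*sqrt(3)/12 < C_P = 7/(2*π).

u(x) = 5/4·x^2·(7/2 − x)^2, so u'(x) = 5*x*(2*x - 7)*(4*x - 7)/8.
u(x) = 5/4·x^2·(7/2 − x)^2 vanishes at x = 0 and x = 7/2, so u ∈ H^1_0(0, 7/2). Differentiate via the product rule and integrate the resulting polynomials term by term.
  ∫_0^7/2 u² dx = ∫_0^7/2 (25*x^8/16 - 175*x^7/8 + 3675*x^6/32 - 8575*x^5/32 + 60025*x^4/256) dx. Term by term:
    ∫_0^7/2 25*x^8/16 dx = 1008840175/73728;  ∫_0^7/2 -175*x^7/8 dx = -1008840175/16384;  ∫_0^7/2 3675*x^6/32 dx = 432360075/4096;
    ∫_0^7/2 -8575*x^5/32 dx = -1008840175/12288;  ∫_0^7/2 60025*x^4/256 dx = 201768035/8192.
  Sum: 1008840175/73728 − 1008840175/16384 + 432360075/4096 − 1008840175/12288 + 201768035/8192 = 28824005/147456.
  ∫_0^7/2 (u')² dx = ∫_0^7/2 (25*x^6 - 525*x^5/2 + 15925*x^4/16 - 25725*x^3/16 + 60025*x^2/64) dx. Term by term:
    ∫_0^7/2 25*x^6 dx = 2941225/128;  ∫_0^7/2 -525*x^5/2 dx = -20588575/256;  ∫_0^7/2 15925*x^4/16 dx = 53530295/512;
    ∫_0^7/2 -25725*x^3/16 dx = -61765725/1024;  ∫_0^7/2 60025*x^2/64 dx = 20588575/1536.
  Sum: 2941225/128 − 20588575/256 + 53530295/512 − 61765725/1024 + 20588575/1536 = 588245/3072.
∫_0^7/2 u² dx = 28824005/147456, so ||u||_L² = 2401*sqrt(5)/384.
∫_0^7/2 (u')² dx = 588245/3072, so ||u'||_L² = 343*sqrt(15)/96.
Ratio ||u||_L² / ||u'||_L² = 7*sqrt(3)/12.
Sharp Poincaré constant on H^1_0(0, 7/2) is C_P = L/π = 7/(2*π), achieved by sin(2*π/7·x).
A polynomial bump cannot attain the sharp Poincaré constant (only the first sine eigenfunction does), so the ratio is strictly less than C_P, consistent with ||u||_L² ≤ C_P ||u'||_L².


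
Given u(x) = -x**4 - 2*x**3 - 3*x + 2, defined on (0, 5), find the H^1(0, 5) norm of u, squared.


||u||_{H^1}^2 = 101802415/126

The H^1 norm (squared) on an interval (0, L) is
  ||u||_{H^1}^2 = ∫_0^L u(x)^2 dx + ∫_0^L u'(x)^2 dx.
Compute u'(x) = -4*x**3 - 6*x**2 - 3.
Then u(x)^2 = x**8 + 4*x**7 + 4*x**6 + 6*x**5 + 8*x**4 - 8*x**3 + 9*x**2 - 12*x + 4 and u'(x)^2 = 16*x**6 + 48*x**5 + 36*x**4 + 24*x**3 + 36*x**2 + 9.
Integrate each monomial from 0 to 5 using ∫_0^5 c·x^n dx = c·5^(n+1)/(n+1):
  ∫_0^5 u(x)^2 dx = ∫_0^5 (x^8 + 4*x^7 + 4*x^6 + 6*x^5 + 8*x^4 - 8*x^3 + 9*x^2 - 12*x + 4) dx. Term by term:
    ∫_0^5 x^8 dx = 1953125/9;  ∫_0^5 4*x^7 dx = 390625/2;  ∫_0^5 4*x^6 dx = 312500/7;
    ∫_0^5 6*x^5 dx = 15625;  ∫_0^5 8*x^4 dx = 5000;  ∫_0^5 -8*x^3 dx = -1250;
    ∫_0^5 9*x^2 dx = 375;  ∫_0^5 -12*x dx = -150;  ∫_0^5 4 dx = 20.
  Sum: 1953125/9 + 390625/2 + 312500/7 + 15625 + 5000 − 1250 + 375 − 150 + 20 = 60050245/126.
  ∫_0^5 u'(x)^2 dx = ∫_0^5 (16*x^6 + 48*x^5 + 36*x^4 + 24*x^3 + 36*x^2 + 9) dx. Term by term:
    ∫_0^5 16*x^6 dx = 1250000/7;  ∫_0^5 48*x^5 dx = 125000;  ∫_0^5 36*x^4 dx = 22500;
    ∫_0^5 24*x^3 dx = 3750;  ∫_0^5 36*x^2 dx = 1500;  ∫_0^5 9 dx = 45.
  Sum: 1250000/7 + 125000 + 22500 + 3750 + 1500 + 45 = 2319565/7.
Adding: ||u||_{H^1}^2 = 60050245/126 + 2319565/7 = 101802415/126.


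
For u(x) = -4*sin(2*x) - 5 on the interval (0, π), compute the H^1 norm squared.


||u||_{H^1(0,π)}^2 = 65*π

u'(x) = -8*cos(2*x).
Expand u² and (u')² and integrate term by term on (0, π), using: for integers n ≥ 1, ∫_0^π sin²(nx) dx = ∫_0^π cos²(nx) dx = π/2; for n ≠ n', ∫_0^π sin(nx)sin(n'x) dx = ∫_0^π cos(nx)cos(n'x) dx = 0; and by product-to-sum, ∫_0^π sin(nx)cos(n'x) dx = ½∫_0^π [sin((n+n')x) + sin((n−n')x)] dx, which is 0 when n+n' is even and 2n/(n²−n'²) when n+n' is odd (it need not vanish on (0, π)). For the constant mode: ∫_0^π 1 dx = π, ∫_0^π cos(nx) dx = 0, ∫_0^π sin(nx) dx = (1−(−1)^n)/n.
  u² squared terms: (-5)²·∫1 dx = 25·π = 25*π;  (-4)²·∫sin(2x)² dx = 16·π/2 = 8*π.
  u² cross terms: 2·(-5)·(-4)·∫1·sin(2x) dx = 40·(0) = 0.
  So ∫_0^π u² dx = 25*π + 8*π + 0 = 33*π.
  (u')² squared terms: (-8)²·∫cos(2x)² dx = 64·π/2 = 32*π.
  So ∫_0^π (u')² dx = 32*π.
||u||_{H^1}^2 = (33*π) + (32*π) = 65*π.


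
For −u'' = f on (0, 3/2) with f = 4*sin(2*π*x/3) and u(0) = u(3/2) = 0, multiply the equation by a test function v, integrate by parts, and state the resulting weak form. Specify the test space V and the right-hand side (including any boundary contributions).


V = H^1_0(0, 3/2) (so v(0) = v(3/2) = 0); weak form: ∫_0^3/2 u'v' dx = ∫_0^3/2 (4*sin(2*π*x/3)) v dx for all v ∈ V.

Multiply both sides by a test function v and integrate from 0 to 3/2:
  ∫_0^3/2 −u''(x) v(x) dx = ∫_0^3/2 f(x) v(x) dx.
Integrate the LHS by parts once:
  ∫_0^3/2 −u'' v dx = −[u'(x) v(x)]_0^3/2 + ∫_0^3/2 u'(x) v'(x) dx.
Thus ∫_0^3/2 u'(x) v'(x) dx = ∫_0^3/2 f(x) v(x) dx + [u'(x) v(x)]_0^3/2.
Choose V so that boundary terms are either known or forced to vanish.
u is Dirichlet: u(0) = u(3/2) = 0. Let V = H^1_0(0, 3/2); then v(0) = v(3/2) = 0, and [u' v]_0^3/2 = 0.
Weak formulation: find u (satisfying any essential BC) such that ∫_0^3/2 u'(x) v'(x) dx = ∫_0^3/2 f v dx for all v ∈ V.
Substituting f(x) = 4*sin(2*π*x/3), the right-hand side is ∫_0^3/2 (4*sin(2*π*x/3)) v dx.


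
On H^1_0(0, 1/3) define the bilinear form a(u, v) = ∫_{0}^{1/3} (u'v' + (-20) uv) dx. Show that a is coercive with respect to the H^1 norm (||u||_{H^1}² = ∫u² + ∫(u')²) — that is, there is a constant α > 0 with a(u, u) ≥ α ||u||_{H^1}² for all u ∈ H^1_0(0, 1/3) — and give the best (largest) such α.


α = (-20 + 9*π^2)/(1 + 9*π^2)

Coercivity of a(·,·) on H^1_0(0, 1/3) means a(u, u) ≥ α ||u||_{H^1}² for every u ∈ H^1_0.
The interval has length L = 1/3, and Poincaré/coercivity depend only on L. Here a(u, u) = ∫(u')² + (-20)·∫u².
Here c = -20 < 0 with |c| < (π/L)² = 9*π^2, so coercivity still holds. The condition a(u,u) ≥ α||u||_{H^1}² reads (1−α)∫(u')² ≥ (α−c)∫u². Any admissible α is ≤ 1 (rapidly oscillating u have ∫u²/∫(u')² → 0), and α = 1 would force 0 ≥ (1−c)∫u², impossible since c < 1; so 1−α > 0. By the sharp Poincaré inequality on H^1_0 of an interval of length L, ∫(u')² ≥ (π/L)²∫u² with equality for the first sine mode sin(π(x−x₀)/L) (x₀ the left endpoint), so the inequality holds for all u iff (1−α)(π/L)² ≥ α − c, i.e. α ≤ ((π/L)² + c)/((π/L)² + 1) = (1 + c(L/π)²)/(1 + (L/π)²). (Direct route, valid since c ≤ 0: Poincaré gives c∫u² ≥ c(L/π)²∫(u')², so a(u,u) ≥ (1 + c(L/π)²)∫(u')², while ||u||_{H^1}² ≤ (1 + (L/π)²)∫(u')²; dividing yields the same α.) With (π/L)² = 9*π^2 and c = -20, the largest admissible constant is α = ((π/L)² + c)/((π/L)² + 1).
Simplifying, α = (-20 + 9*π^2)/(1 + 9*π^2).


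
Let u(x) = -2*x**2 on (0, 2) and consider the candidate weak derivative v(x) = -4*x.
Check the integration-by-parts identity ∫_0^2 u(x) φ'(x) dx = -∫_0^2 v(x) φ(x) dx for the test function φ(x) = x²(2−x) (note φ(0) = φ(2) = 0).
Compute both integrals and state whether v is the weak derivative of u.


LHS = 32/5, RHS = 32/5. Yes, v = u' weakly.

u(x) = -2*x**2, classical derivative u'(x) = -4*x.
φ(x) = x²(2−x), so φ'(x) = x*(4 - 3*x).
Note φ(0) = φ(2) = 0, so the boundary term u·φ vanishes.
LHS = ∫_0^2 u(x) φ'(x) dx = ∫_0^2 (6*x^4 - 8*x^3) dx. Term by term:
  ∫_0^2 6*x^4 dx = 192/5;  ∫_0^2 -8*x^3 dx = -32.
Sum: 192/5 − 32 = 32/5.
So LHS = 32/5.
∫_0^2 v(x) φ(x) dx = ∫_0^2 (4*x^4 - 8*x^3) dx. Term by term:
  ∫_0^2 4*x^4 dx = 128/5;  ∫_0^2 -8*x^3 dx = -32.
Sum: 128/5 − 32 = -32/5.
So RHS = -∫_0^2 v(x) φ(x) dx = 32/5.
LHS = RHS, so the identity holds for this test φ.
Moreover u is smooth here and v(x) = u'(x) = -4*x pointwise, so the identity holds for every test function. Hence v is the weak derivative of u.


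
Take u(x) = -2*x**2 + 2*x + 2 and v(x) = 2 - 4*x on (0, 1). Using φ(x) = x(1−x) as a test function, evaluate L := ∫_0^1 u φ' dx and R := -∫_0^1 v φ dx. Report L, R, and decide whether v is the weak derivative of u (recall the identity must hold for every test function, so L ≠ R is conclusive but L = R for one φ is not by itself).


LHS = 0, RHS = 0. Yes, v = u' weakly.

u(x) = -2*x**2 + 2*x + 2, classical derivative u'(x) = 2 - 4*x.
φ(x) = x(1−x), so φ'(x) = 1 - 2*x.
Note φ(0) = φ(1) = 0, so the boundary term u·φ vanishes.
LHS = ∫_0^1 u(x) φ'(x) dx = ∫_0^1 (4*x^3 - 6*x^2 - 2*x + 2) dx. Term by term:
  ∫_0^1 4*x^3 dx = 1;  ∫_0^1 -6*x^2 dx = -2;  ∫_0^1 -2*x dx = -1;
  ∫_0^1 2 dx = 2.
Sum: 1 − 2 − 1 + 2 = 0.
So LHS = 0.
∫_0^1 v(x) φ(x) dx = ∫_0^1 (4*x^3 - 6*x^2 + 2*x) dx. Term by term:
  ∫_0^1 4*x^3 dx = 1;  ∫_0^1 -6*x^2 dx = -2;  ∫_0^1 2*x dx = 1.
Sum: 1 − 2 + 1 = 0.
So RHS = -∫_0^1 v(x) φ(x) dx = 0.
LHS = RHS, so the identity holds for this test φ.
Moreover u is smooth here and v(x) = u'(x) = 2 - 4*x pointwise, so the identity holds for every test function. Hence v is the weak derivative of u.


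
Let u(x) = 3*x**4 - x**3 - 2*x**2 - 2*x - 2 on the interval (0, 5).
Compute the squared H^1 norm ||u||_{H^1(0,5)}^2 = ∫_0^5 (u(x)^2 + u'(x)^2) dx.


||u||_{H^1}^2 = 34553455/12

The H^1 norm (squared) on an interval (0, L) is
  ||u||_{H^1}^2 = ∫_0^L u(x)^2 dx + ∫_0^L u'(x)^2 dx.
Compute u'(x) = 12*x**3 - 3*x**2 - 4*x - 2.
Then u(x)^2 = 9*x**8 - 6*x**7 - 11*x**6 - 8*x**5 - 4*x**4 + 12*x**3 + 12*x**2 + 8*x + 4 and u'(x)^2 = 144*x**6 - 72*x**5 - 87*x**4 - 24*x**3 + 28*x**2 + 16*x + 4.
Integrate each monomial from 0 to 5 using ∫_0^5 c·x^n dx = c·5^(n+1)/(n+1):
  ∫_0^5 u(x)^2 dx = ∫_0^5 (9*x^8 - 6*x^7 - 11*x^6 - 8*x^5 - 4*x^4 + 12*x^3 + 12*x^2 + 8*x + 4) dx. Term by term:
    ∫_0^5 9*x^8 dx = 1953125;  ∫_0^5 -6*x^7 dx = -1171875/4;  ∫_0^5 -11*x^6 dx = -859375/7;
    ∫_0^5 -8*x^5 dx = -62500/3;  ∫_0^5 -4*x^4 dx = -2500;  ∫_0^5 12*x^3 dx = 1875;
    ∫_0^5 12*x^2 dx = 500;  ∫_0^5 8*x dx = 100;  ∫_0^5 4 dx = 20.
  Sum: 1953125 − 1171875/4 − 859375/7 − 62500/3 − 2500 + 1875 + 500 + 100 + 20 = 127390205/84.
  ∫_0^5 u'(x)^2 dx = ∫_0^5 (144*x^6 - 72*x^5 - 87*x^4 - 24*x^3 + 28*x^2 + 16*x + 4) dx. Term by term:
    ∫_0^5 144*x^6 dx = 11250000/7;  ∫_0^5 -72*x^5 dx = -187500;  ∫_0^5 -87*x^4 dx = -54375;
    ∫_0^5 -24*x^3 dx = -3750;  ∫_0^5 28*x^2 dx = 3500/3;  ∫_0^5 16*x dx = 200;
    ∫_0^5 4 dx = 20.
  Sum: 11250000/7 − 187500 − 54375 − 3750 + 3500/3 + 200 + 20 = 28620995/21.
Adding: ||u||_{H^1}^2 = 127390205/84 + 28620995/21 = 34553455/12.


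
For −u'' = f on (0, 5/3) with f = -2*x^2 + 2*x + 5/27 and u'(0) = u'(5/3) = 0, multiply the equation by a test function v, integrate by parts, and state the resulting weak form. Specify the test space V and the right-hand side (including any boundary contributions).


V = H^1(0, 5/3) (no boundary constraint on v; u is determined up to an additive constant); weak form: ∫_0^5/3 u'v' dx = ∫_0^5/3 (-2*x^2 + 2*x + 5/27) v dx for all v ∈ V.

Multiply both sides by a test function v and integrate from 0 to 5/3:
  ∫_0^5/3 −u''(x) v(x) dx = ∫_0^5/3 f(x) v(x) dx.
Integrate the LHS by parts once:
  ∫_0^5/3 −u'' v dx = −[u'(x) v(x)]_0^5/3 + ∫_0^5/3 u'(x) v'(x) dx.
Thus ∫_0^5/3 u'(x) v'(x) dx = ∫_0^5/3 f(x) v(x) dx + [u'(x) v(x)]_0^5/3.
Choose V so that boundary terms are either known or forced to vanish.
u has homogeneous Neumann: u'(0) = u'(5/3) = 0. So [u' v]_0^5/3 = 0·v(5/3) − 0·v(0) = 0 for any v; take V = H^1(0, 5/3).
Weak formulation: find u (satisfying any essential BC) such that ∫_0^5/3 u'(x) v'(x) dx = ∫_0^5/3 f v dx for all v ∈ V (homogeneous Neumann, so boundary terms vanish).
Substituting f(x) = -2*x^2 + 2*x + 5/27, the right-hand side is ∫_0^5/3 (-2*x^2 + 2*x + 5/27) v dx.
Compatibility check (pure Neumann): taking v ≡ 1 ∈ V gives 0 = ∫_0^5/3 f dx + (0) − (0), i.e. ∫_0^5/3 f dx must equal u'(0) − u'(5/3) = 0. Indeed ∫_0^5/3 (-2*x^2 + 2*x + 5/27) dx = 0, so the data are compatible. The solution is then unique only up to an additive constant (fix it e.g. by requiring ∫_0^5/3 u dx = 0).


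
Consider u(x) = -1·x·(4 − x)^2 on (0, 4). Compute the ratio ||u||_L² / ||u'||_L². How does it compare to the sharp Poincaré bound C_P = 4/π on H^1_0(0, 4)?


||u||_L² / ||u'||_L² = 2*sqrt(14)/7 < C_P = 4/π.

u(x) = -1·x·(4 − x)^2, so u'(x) = (4 - 3*x)*(x - 4).
u(x) = -1·x·(4 − x)^2 vanishes at x = 0 and x = 4, so u ∈ H^1_0(0, 4). Differentiate via the product rule and integrate the resulting polynomials term by term.
  ∫_0^4 u² dx = ∫_0^4 (x^6 - 16*x^5 + 96*x^4 - 256*x^3 + 256*x^2) dx. Term by term:
    ∫_0^4 x^6 dx = 16384/7;  ∫_0^4 -16*x^5 dx = -32768/3;  ∫_0^4 96*x^4 dx = 98304/5;
    ∫_0^4 -256*x^3 dx = -16384;  ∫_0^4 256*x^2 dx = 16384/3.
  Sum: 16384/7 − 32768/3 + 98304/5 − 16384 + 16384/3 = 16384/105.
  ∫_0^4 (u')² dx = ∫_0^4 (9*x^4 - 96*x^3 + 352*x^2 - 512*x + 256) dx. Term by term:
    ∫_0^4 9*x^4 dx = 9216/5;  ∫_0^4 -96*x^3 dx = -6144;  ∫_0^4 352*x^2 dx = 22528/3;
    ∫_0^4 -512*x dx = -4096;  ∫_0^4 256 dx = 1024.
  Sum: 9216/5 − 6144 + 22528/3 − 4096 + 1024 = 2048/15.
∫_0^4 u² dx = 16384/105, so ||u||_L² = 128*sqrt(105)/105.
∫_0^4 (u')² dx = 2048/15, so ||u'||_L² = 32*sqrt(30)/15.
Ratio ||u||_L² / ||u'||_L² = 2*sqrt(14)/7.
Sharp Poincaré constant on H^1_0(0, 4) is C_P = L/π = 4/π, achieved by sin(π/4·x).
A polynomial bump cannot attain the sharp Poincaré constant (only the first sine eigenfunction does), so the ratio is strictly less than C_P, consistent with ||u||_L² ≤ C_P ||u'||_L².


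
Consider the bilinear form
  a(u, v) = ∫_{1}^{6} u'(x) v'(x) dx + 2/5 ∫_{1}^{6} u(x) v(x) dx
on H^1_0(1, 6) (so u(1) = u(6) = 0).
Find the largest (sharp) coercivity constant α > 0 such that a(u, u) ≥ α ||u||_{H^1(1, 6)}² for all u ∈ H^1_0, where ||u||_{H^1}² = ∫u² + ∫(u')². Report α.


α = (π^2 + 10)/(π^2 + 25)

Coercivity of a(·,·) on H^1_0(1, 6) means a(u, u) ≥ α ||u||_{H^1}² for every u ∈ H^1_0.
The interval has length L = 5, and Poincaré/coercivity depend only on L. Here a(u, u) = ∫(u')² + (2/5)·∫u².
Here 0 < c = 2/5 < 1. The condition a(u,u) ≥ α||u||_{H^1}² reads (1−α)∫(u')² ≥ (α−c)∫u². Any admissible α is ≤ 1 (rapidly oscillating u have ∫u²/∫(u')² → 0), and α = 1 would force 0 ≥ (1−c)∫u², impossible since c < 1; so 1−α > 0. By the sharp Poincaré inequality on H^1_0 of an interval of length L, ∫(u')² ≥ (π/L)²∫u² with equality for the first sine mode sin(π(x−x₀)/L) (x₀ the left endpoint), so the inequality holds for all u iff (1−α)(π/L)² ≥ α − c, i.e. α ≤ ((π/L)² + c)/((π/L)² + 1) = (1 + c(L/π)²)/(1 + (L/π)²). With (π/L)² = π^2/25 and c = 2/5, the largest admissible constant is α = ((π/L)² + c)/((π/L)² + 1).
Simplifying, α = (π^2 + 10)/(π^2 + 25).


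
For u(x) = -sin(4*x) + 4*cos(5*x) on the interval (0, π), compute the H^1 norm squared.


||u||_{H^1(0,π)}^2 = 1664/9 + 433*π/2

u'(x) = -20*sin(5*x) - 4*cos(4*x).
Expand u² and (u')² and integrate term by term on (0, π), using: for integers n ≥ 1, ∫_0^π sin²(nx) dx = ∫_0^π cos²(nx) dx = π/2; for n ≠ n', ∫_0^π sin(nx)sin(n'x) dx = ∫_0^π cos(nx)cos(n'x) dx = 0; and by product-to-sum, ∫_0^π sin(nx)cos(n'x) dx = ½∫_0^π [sin((n+n')x) + sin((n−n')x)] dx, which is 0 when n+n' is even and 2n/(n²−n'²) when n+n' is odd (it need not vanish on (0, π)).
  u² squared terms: (-1)²·∫sin(4x)² dx = 1·π/2 = π/2;  (4)²·∫cos(5x)² dx = 16·π/2 = 8*π.
  u² cross terms: 2·(-1)·(4)·∫sin(4x)·cos(5x) dx = -8·(-8/9) = 64/9.
  So ∫_0^π u² dx = π/2 + 8*π + 64/9 = 64/9 + 17*π/2.
  (u')² squared terms: (-20)²·∫sin(5x)² dx = 400·π/2 = 200*π;  (-4)²·∫cos(4x)² dx = 16·π/2 = 8*π.
  (u')² cross terms: 2·(-20)·(-4)·∫sin(5x)·cos(4x) dx = 160·(10/9) = 1600/9.
  So ∫_0^π (u')² dx = 200*π + 8*π + 1600/9 = 1600/9 + 208*π.
||u||_{H^1}^2 = (64/9 + 17*π/2) + (1600/9 + 208*π) = 1664/9 + 433*π/2.


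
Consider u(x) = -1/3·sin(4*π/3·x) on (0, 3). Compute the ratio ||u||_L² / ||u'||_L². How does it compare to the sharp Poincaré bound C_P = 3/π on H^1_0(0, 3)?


||u||_L² / ||u'||_L² = 3/(4*π) < C_P = 3/π.

u(x) = -1/3·sin(4*π/3·x), so u'(x) = -4*π*cos(4*π*x/3)/9.
Writing u(x) = A·sin(kπx/L) with A = -1/3 and k = 4, use ∫_0^L sin²(kπx/L) dx = L/2 and ∫_0^L cos²(kπx/L) dx = L/2.
u² = 1/9·sin²(4*π/3·x) and (u')² = 16*π^2/81·cos²(4*π/3·x), and each of sin², cos² integrates to L/2 = 3/2 over (0, 3).
∫_0^3 u² dx = 1/6, so ||u||_L² = sqrt(6)/6.
∫_0^3 (u')² dx = 8*π^2/27, so ||u'||_L² = 2*sqrt(6)*π/9.
Ratio ||u||_L² / ||u'||_L² = 3/(4*π).
Sharp Poincaré constant on H^1_0(0, 3) is C_P = L/π = 3/π, achieved by sin(π/3·x).
This is the k = 4 harmonic; the ratio L/(kπ) is strictly less than C_P = L/π, consistent with the sharp inequality ||u||_L² ≤ C_P ||u'||_L².


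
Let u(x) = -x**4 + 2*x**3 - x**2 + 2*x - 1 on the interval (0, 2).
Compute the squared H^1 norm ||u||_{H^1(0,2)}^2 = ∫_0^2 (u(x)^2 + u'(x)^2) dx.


||u||_{H^1}^2 = 6838/315

The H^1 norm (squared) on an interval (0, L) is
  ||u||_{H^1}^2 = ∫_0^L u(x)^2 dx + ∫_0^L u'(x)^2 dx.
Compute u'(x) = -4*x**3 + 6*x**2 - 2*x + 2.
Then u(x)^2 = x**8 - 4*x**7 + 6*x**6 - 8*x**5 + 11*x**4 - 8*x**3 + 6*x**2 - 4*x + 1 and u'(x)^2 = 16*x**6 - 48*x**5 + 52*x**4 - 40*x**3 + 28*x**2 - 8*x + 4.
Integrate each monomial from 0 to 2 using ∫_0^2 c·x^n dx = c·2^(n+1)/(n+1):
  ∫_0^2 u(x)^2 dx = ∫_0^2 (x^8 - 4*x^7 + 6*x^6 - 8*x^5 + 11*x^4 - 8*x^3 + 6*x^2 - 4*x + 1) dx. Term by term:
    ∫_0^2 x^8 dx = 512/9;  ∫_0^2 -4*x^7 dx = -128;  ∫_0^2 6*x^6 dx = 768/7;
    ∫_0^2 -8*x^5 dx = -256/3;  ∫_0^2 11*x^4 dx = 352/5;  ∫_0^2 -8*x^3 dx = -32;
    ∫_0^2 6*x^2 dx = 16;  ∫_0^2 -4*x dx = -8;  ∫_0^2 1 dx = 2.
  Sum: 512/9 − 128 + 768/7 − 256/3 + 352/5 − 32 + 16 − 8 + 2 = 526/315.
  ∫_0^2 u'(x)^2 dx = ∫_0^2 (16*x^6 - 48*x^5 + 52*x^4 - 40*x^3 + 28*x^2 - 8*x + 4) dx. Term by term:
    ∫_0^2 16*x^6 dx = 2048/7;  ∫_0^2 -48*x^5 dx = -512;  ∫_0^2 52*x^4 dx = 1664/5;
    ∫_0^2 -40*x^3 dx = -160;  ∫_0^2 28*x^2 dx = 224/3;  ∫_0^2 -8*x dx = -16;
    ∫_0^2 4 dx = 8.
  Sum: 2048/7 − 512 + 1664/5 − 160 + 224/3 − 16 + 8 = 2104/105.
Adding: ||u||_{H^1}^2 = 526/315 + 2104/105 = 6838/315.


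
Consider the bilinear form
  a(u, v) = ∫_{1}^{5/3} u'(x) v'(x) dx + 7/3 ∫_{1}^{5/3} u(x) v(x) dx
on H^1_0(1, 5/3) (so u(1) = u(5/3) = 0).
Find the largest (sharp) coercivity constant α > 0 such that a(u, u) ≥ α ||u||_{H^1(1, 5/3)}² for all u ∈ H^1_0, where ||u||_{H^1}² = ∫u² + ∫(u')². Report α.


α = 1

Coercivity of a(·,·) on H^1_0(1, 5/3) means a(u, u) ≥ α ||u||_{H^1}² for every u ∈ H^1_0.
The interval has length L = 2/3, and Poincaré/coercivity depend only on L. Here a(u, u) = ∫(u')² + (7/3)·∫u².
Here c = 7/3 ≥ 1, so a(u,u) = ∫(u')² + c∫u² ≥ ∫(u')² + ∫u² = ||u||_{H^1}², i.e. α = 1 works. No larger α is possible: a(u,u) ≥ α||u||_{H^1}² means (1−α)∫(u')² ≥ (α−c)∫u², and for the modes u_n = sin(nπ(x−x₀)/L) (x₀ the left endpoint) one has ∫u_n²/∫(u_n')² = (L/(nπ))² → 0, so a(u_n,u_n)/||u_n||_{H^1}² → 1. Hence the optimal constant is α = 1.
Therefore α = 1.
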